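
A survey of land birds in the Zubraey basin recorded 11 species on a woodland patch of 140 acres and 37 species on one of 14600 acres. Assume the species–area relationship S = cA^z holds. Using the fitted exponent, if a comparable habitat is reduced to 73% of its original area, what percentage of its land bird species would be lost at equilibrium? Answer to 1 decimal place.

z = ln(37/11) / ln(14600/140) = 1.2130 / 4.6471 = 0.2610
S_new/S_old = (A_new/A_old)^z = 0.73^0.2610 = exp(0.2610 × -0.3147) = 0.9211
Fraction lost = 1 − 0.9211 = 0.07886

7.9%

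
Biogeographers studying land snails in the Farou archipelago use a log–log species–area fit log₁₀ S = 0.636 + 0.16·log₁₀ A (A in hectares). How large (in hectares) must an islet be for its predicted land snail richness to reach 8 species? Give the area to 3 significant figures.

8 = 4.325 × A^0.16  ⇒  A^0.16 = 8/4.325 = 1.85
ln A = ln(1.85) / 0.16 = 0.6150 / 0.16 = 3.8437
A = e^3.8437 ≈ 46.7 hectares

46.7 hectares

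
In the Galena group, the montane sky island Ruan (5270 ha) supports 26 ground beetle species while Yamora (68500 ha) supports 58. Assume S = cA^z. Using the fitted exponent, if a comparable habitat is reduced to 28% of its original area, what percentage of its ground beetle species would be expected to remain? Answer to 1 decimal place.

z = ln(58/26) / ln(68500/5270) = 0.8023 / 2.5648 = 0.3128
S_new/S_old = (A_new/A_old)^z = 0.28^0.3128 = exp(0.3128 × -1.2730) = 0.6715

67.2%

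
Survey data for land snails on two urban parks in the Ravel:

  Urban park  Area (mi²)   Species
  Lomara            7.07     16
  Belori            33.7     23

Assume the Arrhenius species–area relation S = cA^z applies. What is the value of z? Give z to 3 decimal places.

Taking logs: ln S = ln c + z ln A, so z = (ln S₂ − ln S₁)/(ln A₂ − ln A₁).
z = ln(23/16) / ln(33.7/7.07) = ln(1.438) / ln(4.767) = 0.3629 / 1.5616 = 0.2324

0.232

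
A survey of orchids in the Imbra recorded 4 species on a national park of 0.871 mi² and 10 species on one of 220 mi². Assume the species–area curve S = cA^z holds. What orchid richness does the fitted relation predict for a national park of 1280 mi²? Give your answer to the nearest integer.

13

z = ln(10/4) / ln(220/0.871) = 0.9163 / 5.5317 = 0.1656
c = 4 / 0.871^0.1656 = 4 / 0.9774 = 4.093
S₃ = 4.093 × 1280^0.1656 = 4.093 × 3.271 ≈ 13.39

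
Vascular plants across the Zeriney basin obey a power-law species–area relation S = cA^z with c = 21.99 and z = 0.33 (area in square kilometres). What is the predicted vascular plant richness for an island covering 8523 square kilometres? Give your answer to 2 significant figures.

440

S = 21.99 × 8523^0.33 = 21.99 × 19.82 ≈ 435.8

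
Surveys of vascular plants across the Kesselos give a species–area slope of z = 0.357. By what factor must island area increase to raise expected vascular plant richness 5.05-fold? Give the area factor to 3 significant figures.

93.3

(A₂/A₁)^0.357 = 5.05, so A₂/A₁ = 5.05^(1/0.357) = 5.05^2.801
ln(A₂/A₁) = ln 5.05 / 0.357 = 1.6194 / 0.357 = 4.5361
A₂/A₁ = e^4.5361 ≈ 93.33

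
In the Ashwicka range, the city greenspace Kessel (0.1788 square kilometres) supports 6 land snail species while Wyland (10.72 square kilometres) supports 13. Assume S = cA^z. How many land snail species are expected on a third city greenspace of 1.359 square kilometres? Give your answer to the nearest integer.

z = ln(13/6) / ln(10.72/0.1788) = 0.7732 / 4.0936 = 0.1889
c = 6 / 0.1788^0.1889 = 6 / 0.7224 = 8.305
S₃ = 8.305 × 1.359^0.1889 = 8.305 × 1.06 ≈ 8.801

9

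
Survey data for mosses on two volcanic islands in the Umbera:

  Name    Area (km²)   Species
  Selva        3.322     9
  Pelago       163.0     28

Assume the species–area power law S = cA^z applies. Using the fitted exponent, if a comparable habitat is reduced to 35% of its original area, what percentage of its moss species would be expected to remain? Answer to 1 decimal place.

z = ln(28/9) / ln(163/3.322) = 1.1350 / 3.8932 = 0.2915
S_new/S_old = (A_new/A_old)^z = 0.35^0.2915 = exp(0.2915 × -1.0498) = 0.7363

73.6%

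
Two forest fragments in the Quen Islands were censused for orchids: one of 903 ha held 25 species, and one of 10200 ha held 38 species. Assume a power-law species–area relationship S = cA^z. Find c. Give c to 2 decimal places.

7.72

z = ln(S₂/S₁) / ln(A₂/A₁) = ln(38/25) / ln(10200/903) = 0.4187 / 2.4244 = 0.1727
c = S₁ / A₁^z = 25 / 903^0.1727 = 25 / 3.239 = 7.718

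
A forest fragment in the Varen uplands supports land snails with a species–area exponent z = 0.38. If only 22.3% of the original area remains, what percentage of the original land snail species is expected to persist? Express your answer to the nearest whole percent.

57%

S_new/S_old = (A_new/A_old)^z = 0.223^0.38
= exp(0.38 × ln 0.223) = exp(0.38 × -1.5006) = exp(-0.5702) ≈ 0.5654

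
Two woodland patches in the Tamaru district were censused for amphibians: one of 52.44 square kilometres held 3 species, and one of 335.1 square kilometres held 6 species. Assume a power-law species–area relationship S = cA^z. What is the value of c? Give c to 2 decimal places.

0.68

z = ln(S₂/S₁) / ln(A₂/A₁) = ln(6/3) / ln(335.1/52.44) = 0.6931 / 1.8548 = 0.3737
c = S₁ / A₁^z = 3 / 52.44^0.3737 = 3 / 4.392 = 0.6831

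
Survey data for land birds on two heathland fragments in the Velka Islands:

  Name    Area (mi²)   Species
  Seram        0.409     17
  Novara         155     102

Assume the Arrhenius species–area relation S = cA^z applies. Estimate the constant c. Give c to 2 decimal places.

z = ln(S₂/S₁) / ln(A₂/A₁) = ln(102/17) / ln(155/0.409) = 1.7918 / 5.9375 = 0.3018
c = S₁ / A₁^z = 17 / 0.409^0.3018 = 17 / 0.7635 = 22.26

22.26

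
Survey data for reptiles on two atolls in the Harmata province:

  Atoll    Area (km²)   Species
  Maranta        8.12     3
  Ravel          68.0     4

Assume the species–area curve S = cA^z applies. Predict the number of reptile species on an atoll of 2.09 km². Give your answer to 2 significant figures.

z = ln(4/3) / ln(68/8.12) = 0.2877 / 2.1252 = 0.1354
c = 3 / 8.12^0.1354 = 3 / 1.328 = 2.259
S₃ = 2.259 × 2.09^0.1354 = 2.259 × 1.105 ≈ 2.497

2.5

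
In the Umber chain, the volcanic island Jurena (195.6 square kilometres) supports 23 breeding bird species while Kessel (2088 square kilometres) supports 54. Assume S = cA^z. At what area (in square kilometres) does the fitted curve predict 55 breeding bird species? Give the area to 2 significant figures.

z = ln(54/23) / ln(2088/195.6) = 0.8535 / 2.3679 = 0.3604
c = 23 / 195.6^0.3604 = 23 / 6.697 = 3.434
A = (55/3.434)^(1/0.3604) ⇒ ln A = ln(16.02)/0.3604 = 7.6949
A = e^7.6949 ≈ 2197 square kilometres

2200 square kilometres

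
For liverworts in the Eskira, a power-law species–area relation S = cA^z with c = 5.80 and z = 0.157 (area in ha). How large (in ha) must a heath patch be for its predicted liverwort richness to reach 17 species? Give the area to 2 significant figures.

940 ha

17 = 5.8 × A^0.157  ⇒  A^0.157 = 17/5.8 = 2.931
ln A = ln(2.931) / 0.157 = 1.0754 / 0.157 = 6.8494
A = e^6.8494 ≈ 943.3 ha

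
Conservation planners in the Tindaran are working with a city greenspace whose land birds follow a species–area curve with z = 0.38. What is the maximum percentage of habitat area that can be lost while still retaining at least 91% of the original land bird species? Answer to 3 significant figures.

Need (A_new/A_old)^0.38 = 0.91, so A_new/A_old = 0.91^(1/0.38) = 0.91^2.632
ln(A_new/A_old) = ln 0.91 / 0.38 = -0.0943 / 0.38 = -0.2482
A_new/A_old = e^-0.2482 ≈ 0.7802
Fraction that can be lost = 1 − 0.7802 = 0.2198

22.0%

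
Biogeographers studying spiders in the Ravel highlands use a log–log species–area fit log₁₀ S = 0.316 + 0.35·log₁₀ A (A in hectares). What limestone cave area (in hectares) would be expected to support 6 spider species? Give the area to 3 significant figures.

6 = 2.07 × A^0.35  ⇒  A^0.35 = 6/2.07 = 2.898
ln A = ln(2.898) / 0.35 = 1.0641 / 0.35 = 3.0404
A = e^3.0404 ≈ 20.91 hectares

20.9 hectares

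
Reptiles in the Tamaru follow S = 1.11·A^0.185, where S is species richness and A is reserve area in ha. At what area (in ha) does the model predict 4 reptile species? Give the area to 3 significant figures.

1020 ha

4 = 1.11 × A^0.185  ⇒  A^0.185 = 4/1.11 = 3.604
ln A = ln(3.604) / 0.185 = 1.2819 / 0.185 = 6.9294
A = e^6.9294 ≈ 1022 ha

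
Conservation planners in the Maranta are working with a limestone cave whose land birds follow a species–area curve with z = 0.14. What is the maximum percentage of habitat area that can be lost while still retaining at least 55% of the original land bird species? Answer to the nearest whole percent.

Need (A_new/A_old)^0.14 = 0.55, so A_new/A_old = 0.55^(1/0.14) = 0.55^7.143
ln(A_new/A_old) = ln 0.55 / 0.14 = -0.5978 / 0.14 = -4.2703
A_new/A_old = e^-4.2703 ≈ 0.01398
Fraction that can be lost = 1 − 0.01398 = 0.986

99%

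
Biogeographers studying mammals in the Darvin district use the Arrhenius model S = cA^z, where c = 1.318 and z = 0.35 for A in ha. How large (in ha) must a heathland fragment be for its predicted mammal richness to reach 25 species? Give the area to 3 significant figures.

4480 ha

25 = 1.318 × A^0.35  ⇒  A^0.35 = 25/1.318 = 18.97
ln A = ln(18.97) / 0.35 = 2.9428 / 0.35 = 8.4079
A = e^8.4079 ≈ 4482 ha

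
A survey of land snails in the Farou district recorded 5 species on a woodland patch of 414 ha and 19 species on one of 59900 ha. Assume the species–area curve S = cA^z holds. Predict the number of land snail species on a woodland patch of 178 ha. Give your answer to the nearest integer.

z = ln(19/5) / ln(59900/414) = 1.3350 / 4.9746 = 0.2684
c = 5 / 414^0.2684 = 5 / 5.039 = 0.9923
S₃ = 0.9923 × 178^0.2684 = 0.9923 × 4.017 ≈ 3.987

4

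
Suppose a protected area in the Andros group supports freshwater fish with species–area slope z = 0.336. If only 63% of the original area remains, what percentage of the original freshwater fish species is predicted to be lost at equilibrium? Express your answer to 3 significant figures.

S_new/S_old = (A_new/A_old)^z = 0.63^0.336
= exp(0.336 × ln 0.63) = exp(0.336 × -0.4620) = exp(-0.1552) ≈ 0.8562
Fraction lost = 1 − 0.8562 = 0.1438

14.4%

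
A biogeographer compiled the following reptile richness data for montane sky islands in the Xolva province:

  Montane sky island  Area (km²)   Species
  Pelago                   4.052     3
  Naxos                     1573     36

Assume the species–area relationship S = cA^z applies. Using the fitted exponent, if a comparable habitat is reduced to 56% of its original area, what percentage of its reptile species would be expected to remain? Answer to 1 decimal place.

z = ln(36/3) / ln(1573/4.052) = 2.4849 / 5.9615 = 0.4168
S_new/S_old = (A_new/A_old)^z = 0.56^0.4168 = exp(0.4168 × -0.5798) = 0.7853

78.5%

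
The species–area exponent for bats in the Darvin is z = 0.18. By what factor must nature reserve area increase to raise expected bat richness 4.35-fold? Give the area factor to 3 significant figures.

(A₂/A₁)^0.18 = 4.35, so A₂/A₁ = 4.35^(1/0.18) = 4.35^5.556
ln(A₂/A₁) = ln 4.35 / 0.18 = 1.4702 / 0.18 = 8.1676
A₂/A₁ = e^8.1676 ≈ 3525

3530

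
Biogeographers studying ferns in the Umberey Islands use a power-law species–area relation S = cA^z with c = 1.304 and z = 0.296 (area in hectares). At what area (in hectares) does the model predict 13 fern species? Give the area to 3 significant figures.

2370 hectares

13 = 1.304 × A^0.296  ⇒  A^0.296 = 13/1.304 = 9.969
ln A = ln(9.969) / 0.296 = 2.2995 / 0.296 = 7.7686
A = e^7.7686 ≈ 2365 hectares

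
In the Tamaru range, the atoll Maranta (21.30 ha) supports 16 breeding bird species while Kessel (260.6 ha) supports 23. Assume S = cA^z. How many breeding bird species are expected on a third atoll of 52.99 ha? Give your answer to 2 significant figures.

z = ln(23/16) / ln(260.6/21.3) = 0.3629 / 2.5043 = 0.1449
c = 16 / 21.3^0.1449 = 16 / 1.558 = 10.27
S₃ = 10.27 × 52.99^0.1449 = 10.27 × 1.778 ≈ 18.26

18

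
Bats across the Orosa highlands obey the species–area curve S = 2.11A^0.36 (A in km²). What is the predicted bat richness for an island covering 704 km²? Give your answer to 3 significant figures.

S = 2.11 × 704^0.36 = 2.11 × 10.6 ≈ 22.36

22.4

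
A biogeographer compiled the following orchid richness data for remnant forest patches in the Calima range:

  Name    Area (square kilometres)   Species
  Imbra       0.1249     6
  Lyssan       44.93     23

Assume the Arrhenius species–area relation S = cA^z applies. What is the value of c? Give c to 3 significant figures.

9.65

z = ln(S₂/S₁) / ln(A₂/A₁) = ln(23/6) / ln(44.93/0.1249) = 1.3437 / 5.8853 = 0.2283
c = S₁ / A₁^z = 6 / 0.1249^0.2283 = 6 / 0.6219 = 9.648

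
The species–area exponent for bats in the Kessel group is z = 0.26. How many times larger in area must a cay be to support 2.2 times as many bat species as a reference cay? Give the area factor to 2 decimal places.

20.75

(A₂/A₁)^0.26 = 2.2, so A₂/A₁ = 2.2^(1/0.26) = 2.2^3.846
ln(A₂/A₁) = ln 2.2 / 0.26 = 0.7885 / 0.26 = 3.0325
A₂/A₁ = e^3.0325 ≈ 20.75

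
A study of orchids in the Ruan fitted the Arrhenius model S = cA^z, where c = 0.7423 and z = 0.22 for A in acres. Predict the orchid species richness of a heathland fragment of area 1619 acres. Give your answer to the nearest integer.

4

S = 0.7423 × 1619^0.22
ln S = ln 0.7423 + 0.22 × ln 1619 = -0.2980 + 0.22 × 7.3896 = 1.3277
S = e^1.3277 ≈ 3.772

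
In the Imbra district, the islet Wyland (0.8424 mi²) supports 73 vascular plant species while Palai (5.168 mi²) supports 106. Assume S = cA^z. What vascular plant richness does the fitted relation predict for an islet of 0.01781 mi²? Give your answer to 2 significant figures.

33

z = ln(106/73) / ln(5.168/0.8424) = 0.3730 / 1.8140 = 0.2056
c = 73 / 0.8424^0.2056 = 73 / 0.9654 = 75.62
S₃ = 75.62 × 0.01781^0.2056 = 75.62 × 0.4368 ≈ 33.03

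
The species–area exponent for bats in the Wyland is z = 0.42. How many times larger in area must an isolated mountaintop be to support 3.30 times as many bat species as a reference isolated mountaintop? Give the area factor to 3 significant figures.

(A₂/A₁)^0.42 = 3.3, so A₂/A₁ = 3.3^(1/0.42) = 3.3^2.381
ln(A₂/A₁) = ln 3.3 / 0.42 = 1.1939 / 0.42 = 2.8427
A₂/A₁ = e^2.8427 ≈ 17.16

17.2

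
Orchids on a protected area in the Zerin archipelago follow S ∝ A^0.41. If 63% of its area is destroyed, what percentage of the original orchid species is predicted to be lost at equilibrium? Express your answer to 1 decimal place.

S_new/S_old = (A_new/A_old)^z = 0.37^0.41
= exp(0.41 × ln 0.37) = exp(0.41 × -0.9943) = exp(-0.4076) ≈ 0.6652
Fraction lost = 1 − 0.6652 = 0.3348

33.5%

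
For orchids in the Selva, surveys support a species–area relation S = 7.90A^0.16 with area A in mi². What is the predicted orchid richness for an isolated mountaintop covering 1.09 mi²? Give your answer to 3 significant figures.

S = 7.9 × 1.09^0.16
ln S = ln 7.9 + 0.16 × ln 1.09 = 2.0669 + 0.16 × 0.0862 = 2.0807
S = e^2.0807 ≈ 8.01

8.01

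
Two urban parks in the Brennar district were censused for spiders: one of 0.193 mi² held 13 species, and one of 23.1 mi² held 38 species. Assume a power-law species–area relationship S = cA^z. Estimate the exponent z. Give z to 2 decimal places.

0.22

Taking logs: ln S = ln c + z ln A, so z = (ln S₂ − ln S₁)/(ln A₂ − ln A₁).
z = ln(38/13) / ln(23.1/0.193) = ln(2.923) / ln(119.7) = 1.0726 / 4.7849 = 0.2242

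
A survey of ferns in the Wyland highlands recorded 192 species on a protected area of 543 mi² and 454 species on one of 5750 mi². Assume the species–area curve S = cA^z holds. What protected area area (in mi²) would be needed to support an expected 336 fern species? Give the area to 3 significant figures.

2520 mi²

z = ln(454/192) / ln(5750/543) = 0.8606 / 2.3598 = 0.3647
c = 192 / 543^0.3647 = 192 / 9.939 = 19.32
A = (336/19.32)^(1/0.3647) ⇒ ln A = ln(17.39)/0.3647 = 7.8316
A = e^7.8316 ≈ 2519 mi²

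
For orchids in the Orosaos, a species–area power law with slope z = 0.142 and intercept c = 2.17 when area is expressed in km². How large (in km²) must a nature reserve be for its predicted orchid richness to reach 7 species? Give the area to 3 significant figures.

3820 km²

7 = 2.17 × A^0.142  ⇒  A^0.142 = 7/2.17 = 3.226
ln A = ln(3.226) / 0.142 = 1.1712 / 0.142 = 8.2478
A = e^8.2478 ≈ 3819 km²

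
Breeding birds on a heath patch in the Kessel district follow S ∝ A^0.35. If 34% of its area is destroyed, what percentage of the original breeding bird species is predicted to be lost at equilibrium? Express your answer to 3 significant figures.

S_new/S_old = (A_new/A_old)^z = 0.66^0.35
= exp(0.35 × ln 0.66) = exp(0.35 × -0.4155) = exp(-0.1454) ≈ 0.8647
Fraction lost = 1 − 0.8647 = 0.1353

13.5%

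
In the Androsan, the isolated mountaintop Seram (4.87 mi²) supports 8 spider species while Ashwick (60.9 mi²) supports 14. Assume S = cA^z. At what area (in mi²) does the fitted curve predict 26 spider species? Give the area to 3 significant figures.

996 mi²

z = ln(14/8) / ln(60.9/4.87) = 0.5596 / 2.5261 = 0.2215
c = 8 / 4.87^0.2215 = 8 / 1.42 = 5.634
A = (26/5.634)^(1/0.2215) ⇒ ln A = ln(4.615)/0.2215 = 6.9036
A = e^6.9036 ≈ 995.9 mi²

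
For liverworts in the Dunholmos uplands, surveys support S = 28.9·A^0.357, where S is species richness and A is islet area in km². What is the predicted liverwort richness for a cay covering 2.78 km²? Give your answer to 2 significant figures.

S = 28.9 × 2.78^0.357
ln S = ln 28.9 + 0.357 × ln 2.78 = 3.3638 + 0.357 × 1.0225 = 3.7289
S = e^3.7289 ≈ 41.63

42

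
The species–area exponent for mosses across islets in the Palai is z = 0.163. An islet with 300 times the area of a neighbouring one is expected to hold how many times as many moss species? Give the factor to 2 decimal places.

S₂/S₁ = (A₂/A₁)^z = 300^0.163
ln(S₂/S₁) = 0.163 × ln 300 = 0.163 × 5.7038 = 0.9297
S₂/S₁ = e^0.9297 ≈ 2.534

2.53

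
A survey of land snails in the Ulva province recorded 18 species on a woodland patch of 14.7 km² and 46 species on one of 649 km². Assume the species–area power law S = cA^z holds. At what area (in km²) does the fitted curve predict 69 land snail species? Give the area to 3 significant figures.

z = ln(46/18) / ln(649/14.7) = 0.9383 / 3.7876 = 0.2477
c = 18 / 14.7^0.2477 = 18 / 1.946 = 9.249
A = (69/9.249)^(1/0.2477) ⇒ ln A = ln(7.46)/0.2477 = 8.1122
A = e^8.1122 ≈ 3335 km²

3330 km²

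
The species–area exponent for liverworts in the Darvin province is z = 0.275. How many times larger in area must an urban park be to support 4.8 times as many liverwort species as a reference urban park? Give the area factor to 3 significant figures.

300

(A₂/A₁)^0.275 = 4.8, so A₂/A₁ = 4.8^(1/0.275) = 4.8^3.636
ln(A₂/A₁) = ln 4.8 / 0.275 = 1.5686 / 0.275 = 5.7041
A₂/A₁ = e^5.7041 ≈ 300.1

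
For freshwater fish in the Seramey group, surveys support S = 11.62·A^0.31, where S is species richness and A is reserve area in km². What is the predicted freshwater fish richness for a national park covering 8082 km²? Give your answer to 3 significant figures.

189

S = 11.62 × 8082^0.31
ln S = ln 11.62 + 0.31 × ln 8082 = 2.4527 + 0.31 × 8.9974 = 5.2419
S = e^5.2419 ≈ 189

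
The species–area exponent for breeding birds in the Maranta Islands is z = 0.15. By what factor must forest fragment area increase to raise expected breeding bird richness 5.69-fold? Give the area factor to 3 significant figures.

108000

(A₂/A₁)^0.15 = 5.69, so A₂/A₁ = 5.69^(1/0.15) = 5.69^6.667
ln(A₂/A₁) = ln 5.69 / 0.15 = 1.7387 / 0.15 = 11.5914
A₂/A₁ = e^11.5914 ≈ 108164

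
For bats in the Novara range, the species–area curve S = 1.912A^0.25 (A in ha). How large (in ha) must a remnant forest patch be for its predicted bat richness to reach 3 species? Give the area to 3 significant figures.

3 = 1.912 × A^0.25  ⇒  A^0.25 = 3/1.912 = 1.569
ln A = ln(1.569) / 0.25 = 0.4505 / 0.25 = 1.8018
A = e^1.8018 ≈ 6.061 ha

6.06 ha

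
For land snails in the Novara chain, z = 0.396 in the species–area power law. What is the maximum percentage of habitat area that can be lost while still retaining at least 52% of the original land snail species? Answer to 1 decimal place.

80.8%

Need (A_new/A_old)^0.396 = 0.52, so A_new/A_old = 0.52^(1/0.396) = 0.52^2.525
ln(A_new/A_old) = ln 0.52 / 0.396 = -0.6539 / 0.396 = -1.6513
A_new/A_old = e^-1.6513 ≈ 0.1918
Fraction that can be lost = 1 − 0.1918 = 0.8082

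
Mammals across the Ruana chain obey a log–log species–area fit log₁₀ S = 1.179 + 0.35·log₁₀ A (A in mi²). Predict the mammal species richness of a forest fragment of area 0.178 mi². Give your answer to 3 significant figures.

S = 15.1 × 0.178^0.35
ln S = ln 15.1 + 0.35 × ln 0.178 = 2.7147 + 0.35 × -1.7260 = 2.1107
S = e^2.1107 ≈ 8.254

8.25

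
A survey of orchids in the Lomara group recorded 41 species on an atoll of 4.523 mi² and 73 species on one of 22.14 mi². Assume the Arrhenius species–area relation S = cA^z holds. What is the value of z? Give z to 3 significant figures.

Taking logs: ln S = ln c + z ln A, so z = (ln S₂ − ln S₁)/(ln A₂ − ln A₁).
z = ln(73/41) / ln(22.14/4.523) = ln(1.78) / ln(4.895) = 0.5769 / 1.5882 = 0.3632

0.363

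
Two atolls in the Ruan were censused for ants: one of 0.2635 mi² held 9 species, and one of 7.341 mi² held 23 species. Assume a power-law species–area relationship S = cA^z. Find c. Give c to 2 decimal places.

z = ln(S₂/S₁) / ln(A₂/A₁) = ln(23/9) / ln(7.341/0.2635) = 0.9383 / 3.3272 = 0.2820
c = S₁ / A₁^z = 9 / 0.2635^0.2820 = 9 / 0.6865 = 13.11

13.11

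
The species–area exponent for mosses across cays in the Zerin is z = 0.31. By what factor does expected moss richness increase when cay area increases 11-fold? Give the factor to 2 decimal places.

2.10

S₂/S₁ = (A₂/A₁)^z = 11^0.31
ln(S₂/S₁) = 0.31 × ln 11 = 0.31 × 2.3979 = 0.7433
S₂/S₁ = e^0.7433 ≈ 2.103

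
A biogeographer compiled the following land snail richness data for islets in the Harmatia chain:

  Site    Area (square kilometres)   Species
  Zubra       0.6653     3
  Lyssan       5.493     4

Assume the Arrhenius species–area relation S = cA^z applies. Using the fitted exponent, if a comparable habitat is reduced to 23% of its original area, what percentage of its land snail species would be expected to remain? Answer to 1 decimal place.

81.8%

z = ln(4/3) / ln(5.493/0.6653) = 0.2877 / 2.1110 = 0.1363
S_new/S_old = (A_new/A_old)^z = 0.23^0.1363 = exp(0.1363 × -1.4697) = 0.8185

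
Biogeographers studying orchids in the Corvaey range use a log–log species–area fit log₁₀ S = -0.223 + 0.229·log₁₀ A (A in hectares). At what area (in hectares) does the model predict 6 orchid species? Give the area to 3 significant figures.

23500 hectares

6 = 0.5984 × A^0.229  ⇒  A^0.229 = 6/0.5984 = 10.03
ln A = ln(10.03) / 0.229 = 2.3052 / 0.229 = 10.0665
A = e^10.0665 ≈ 23542 hectares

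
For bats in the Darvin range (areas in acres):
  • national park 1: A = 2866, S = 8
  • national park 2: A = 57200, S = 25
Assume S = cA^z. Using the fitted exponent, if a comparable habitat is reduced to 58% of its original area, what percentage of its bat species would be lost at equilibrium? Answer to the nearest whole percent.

19%

z = ln(25/8) / ln(57200/2866) = 1.1394 / 2.9936 = 0.3806
S_new/S_old = (A_new/A_old)^z = 0.58^0.3806 = exp(0.3806 × -0.5447) = 0.8127
Fraction lost = 1 − 0.8127 = 0.1873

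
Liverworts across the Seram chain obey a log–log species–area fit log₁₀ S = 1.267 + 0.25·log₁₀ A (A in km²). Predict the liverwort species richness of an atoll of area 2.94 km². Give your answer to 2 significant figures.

S = 18.49 × 2.94^0.25 = 18.49 × 1.309 ≈ 24.22

24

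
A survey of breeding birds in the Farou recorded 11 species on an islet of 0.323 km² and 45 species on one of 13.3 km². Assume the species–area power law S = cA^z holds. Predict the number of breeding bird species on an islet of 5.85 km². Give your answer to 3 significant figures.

33.0

z = ln(45/11) / ln(13.3/0.323) = 1.4088 / 3.7179 = 0.3789
c = 11 / 0.323^0.3789 = 11 / 0.6517 = 16.88
S₃ = 16.88 × 5.85^0.3789 = 16.88 × 1.953 ≈ 32.97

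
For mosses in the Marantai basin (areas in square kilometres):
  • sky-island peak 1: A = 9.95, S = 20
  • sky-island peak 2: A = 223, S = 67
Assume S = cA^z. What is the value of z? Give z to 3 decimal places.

Taking logs: ln S = ln c + z ln A, so z = (ln S₂ − ln S₁)/(ln A₂ − ln A₁).
z = ln(67/20) / ln(223/9.95) = ln(3.35) / ln(22.41) = 1.2090 / 3.1096 = 0.3888

0.389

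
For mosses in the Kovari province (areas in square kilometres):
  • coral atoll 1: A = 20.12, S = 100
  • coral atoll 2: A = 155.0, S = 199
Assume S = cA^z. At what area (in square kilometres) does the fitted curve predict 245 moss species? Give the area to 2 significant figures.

z = ln(199/100) / ln(155/20.12) = 0.6881 / 2.0417 = 0.3370
c = 100 / 20.12^0.3370 = 100 / 2.75 = 36.36
A = (245/36.36)^(1/0.3370) ⇒ ln A = ln(6.738)/0.3370 = 5.6604
A = e^5.6604 ≈ 287.3 square kilometres

290 square kilometres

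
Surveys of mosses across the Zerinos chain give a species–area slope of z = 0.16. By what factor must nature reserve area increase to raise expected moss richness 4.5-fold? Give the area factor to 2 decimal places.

(A₂/A₁)^0.16 = 4.5, so A₂/A₁ = 4.5^(1/0.16) = 4.5^6.25
ln(A₂/A₁) = ln 4.5 / 0.16 = 1.5041 / 0.16 = 9.4005
A₂/A₁ = e^9.4005 ≈ 12094

12094.23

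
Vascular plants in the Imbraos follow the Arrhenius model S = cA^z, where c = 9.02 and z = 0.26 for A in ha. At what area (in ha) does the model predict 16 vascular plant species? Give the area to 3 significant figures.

9.06 ha

16 = 9.02 × A^0.26  ⇒  A^0.26 = 16/9.02 = 1.774
ln A = ln(1.774) / 0.26 = 0.5731 / 0.26 = 2.2044
A = e^2.2044 ≈ 9.065 ha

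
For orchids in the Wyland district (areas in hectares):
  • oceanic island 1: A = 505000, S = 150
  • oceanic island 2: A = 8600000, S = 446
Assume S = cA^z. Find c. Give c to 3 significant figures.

0.964

z = ln(S₂/S₁) / ln(A₂/A₁) = ln(446/150) / ln(8600000/505000) = 1.0897 / 2.8350 = 0.3844
c = S₁ / A₁^z = 150 / 505000^0.3844 = 150 / 155.7 = 0.9636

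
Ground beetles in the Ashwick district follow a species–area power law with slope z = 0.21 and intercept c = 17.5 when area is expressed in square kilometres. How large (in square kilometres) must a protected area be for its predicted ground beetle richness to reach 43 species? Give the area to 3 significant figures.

43 = 17.5 × A^0.21  ⇒  A^0.21 = 43/17.5 = 2.457
ln A = ln(2.457) / 0.21 = 0.8990 / 0.21 = 4.2809
A = e^4.2809 ≈ 72.31 square kilometres

72.3 square kilometres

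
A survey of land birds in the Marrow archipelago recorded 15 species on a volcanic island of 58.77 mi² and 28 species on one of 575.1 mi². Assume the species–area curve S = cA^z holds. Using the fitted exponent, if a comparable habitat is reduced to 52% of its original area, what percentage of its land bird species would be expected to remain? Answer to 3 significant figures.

83.6%

z = ln(28/15) / ln(575.1/58.77) = 0.6242 / 2.2809 = 0.2736
S_new/S_old = (A_new/A_old)^z = 0.52^0.2736 = exp(0.2736 × -0.6539) = 0.8362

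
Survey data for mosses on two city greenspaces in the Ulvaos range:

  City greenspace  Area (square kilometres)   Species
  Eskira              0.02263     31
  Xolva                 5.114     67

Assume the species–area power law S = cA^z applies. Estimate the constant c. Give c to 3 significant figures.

z = ln(S₂/S₁) / ln(A₂/A₁) = ln(67/31) / ln(5.114/0.02263) = 0.7707 / 5.4205 = 0.1422
c = S₁ / A₁^z = 31 / 0.02263^0.1422 = 31 / 0.5835 = 53.13

53.1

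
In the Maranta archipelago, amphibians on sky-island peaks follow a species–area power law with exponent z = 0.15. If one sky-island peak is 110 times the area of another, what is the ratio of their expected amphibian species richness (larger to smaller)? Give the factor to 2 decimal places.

S₂/S₁ = (A₂/A₁)^z = 110^0.15
ln(S₂/S₁) = 0.15 × ln 110 = 0.15 × 4.7005 = 0.7051
S₂/S₁ = e^0.7051 ≈ 2.024

2.02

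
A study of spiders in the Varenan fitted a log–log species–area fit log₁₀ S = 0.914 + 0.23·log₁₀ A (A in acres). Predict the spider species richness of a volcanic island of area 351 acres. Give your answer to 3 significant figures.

S = 8.204 × 351^0.23
ln S = ln 8.204 + 0.23 × ln 351 = 2.1046 + 0.23 × 5.8608 = 3.4525
S = e^3.4525 ≈ 31.58

31.6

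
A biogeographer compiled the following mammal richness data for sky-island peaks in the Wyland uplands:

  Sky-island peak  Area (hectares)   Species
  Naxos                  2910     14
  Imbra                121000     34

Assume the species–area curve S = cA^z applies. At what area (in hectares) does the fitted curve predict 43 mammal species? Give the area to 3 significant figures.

z = ln(34/14) / ln(121000/2910) = 0.8873 / 3.7276 = 0.2380
c = 14 / 2910^0.2380 = 14 / 6.676 = 2.097
A = (43/2.097)^(1/0.2380) ⇒ ln A = ln(20.51)/0.2380 = 12.6901
A = e^12.6901 ≈ 324528 hectares

325000 hectares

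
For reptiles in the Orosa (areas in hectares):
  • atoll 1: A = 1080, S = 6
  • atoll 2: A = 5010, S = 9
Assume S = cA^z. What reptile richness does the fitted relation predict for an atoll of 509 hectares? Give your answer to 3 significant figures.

z = ln(9/6) / ln(5010/1080) = 0.4055 / 1.5345 = 0.2642
c = 6 / 1080^0.2642 = 6 / 6.332 = 0.9476
S₃ = 0.9476 × 509^0.2642 = 0.9476 × 5.191 ≈ 4.918

4.92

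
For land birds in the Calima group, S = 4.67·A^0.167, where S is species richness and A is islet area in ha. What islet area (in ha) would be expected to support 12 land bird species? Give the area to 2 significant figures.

12 = 4.67 × A^0.167  ⇒  A^0.167 = 12/4.67 = 2.57
ln A = ln(2.57) / 0.167 = 0.9437 / 0.167 = 5.6512
A = e^5.6512 ≈ 284.6 ha

280 ha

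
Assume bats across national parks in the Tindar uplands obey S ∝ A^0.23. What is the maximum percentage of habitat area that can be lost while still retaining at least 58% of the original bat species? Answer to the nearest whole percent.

Need (A_new/A_old)^0.23 = 0.58, so A_new/A_old = 0.58^(1/0.23) = 0.58^4.348
ln(A_new/A_old) = ln 0.58 / 0.23 = -0.5447 / 0.23 = -2.3684
A_new/A_old = e^-2.3684 ≈ 0.09363
Fraction that can be lost = 1 − 0.09363 = 0.9064

91%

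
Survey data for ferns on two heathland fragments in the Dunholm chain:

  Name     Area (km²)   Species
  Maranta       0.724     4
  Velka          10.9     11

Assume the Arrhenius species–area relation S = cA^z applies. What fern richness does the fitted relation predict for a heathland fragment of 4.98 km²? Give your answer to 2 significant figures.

8.2

z = ln(11/4) / ln(10.9/0.724) = 1.0116 / 2.7117 = 0.3730
c = 4 / 0.724^0.3730 = 4 / 0.8865 = 4.512
S₃ = 4.512 × 4.98^0.3730 = 4.512 × 1.82 ≈ 8.213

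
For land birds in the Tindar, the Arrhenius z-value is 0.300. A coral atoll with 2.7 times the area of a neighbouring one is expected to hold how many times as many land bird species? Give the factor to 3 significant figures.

1.35

S₂/S₁ = (A₂/A₁)^z = 2.7^0.3
ln(S₂/S₁) = 0.3 × ln 2.7 = 0.3 × 0.9933 = 0.2980
S₂/S₁ = e^0.2980 ≈ 1.347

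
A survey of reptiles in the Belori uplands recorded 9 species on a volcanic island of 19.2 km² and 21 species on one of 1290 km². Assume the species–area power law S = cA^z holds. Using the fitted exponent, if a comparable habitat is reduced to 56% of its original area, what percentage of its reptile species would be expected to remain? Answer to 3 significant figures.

89.0%

z = ln(21/9) / ln(1290/19.2) = 0.8473 / 4.2075 = 0.2014
S_new/S_old = (A_new/A_old)^z = 0.56^0.2014 = exp(0.2014 × -0.5798) = 0.8898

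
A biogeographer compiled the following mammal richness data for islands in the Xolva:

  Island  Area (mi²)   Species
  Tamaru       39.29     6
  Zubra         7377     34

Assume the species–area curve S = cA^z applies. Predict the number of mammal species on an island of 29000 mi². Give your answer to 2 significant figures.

54

z = ln(34/6) / ln(7377/39.29) = 1.7346 / 5.2352 = 0.3313
c = 6 / 39.29^0.3313 = 6 / 3.375 = 1.778
S₃ = 1.778 × 29000^0.3313 = 1.778 × 30.1 ≈ 53.51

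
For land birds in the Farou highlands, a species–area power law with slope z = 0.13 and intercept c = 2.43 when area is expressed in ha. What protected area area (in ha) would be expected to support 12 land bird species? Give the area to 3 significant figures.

216000 ha

12 = 2.43 × A^0.13  ⇒  A^0.13 = 12/2.43 = 4.938
ln A = ln(4.938) / 0.13 = 1.5970 / 0.13 = 12.2847
A = e^12.2847 ≈ 216368 ha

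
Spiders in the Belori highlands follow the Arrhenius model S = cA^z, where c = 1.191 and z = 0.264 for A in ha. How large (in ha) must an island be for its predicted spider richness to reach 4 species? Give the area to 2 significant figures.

98 ha

4 = 1.191 × A^0.264  ⇒  A^0.264 = 4/1.191 = 3.359
ln A = ln(3.359) / 0.264 = 1.2115 / 0.264 = 4.5890
A = e^4.5890 ≈ 98.4 ha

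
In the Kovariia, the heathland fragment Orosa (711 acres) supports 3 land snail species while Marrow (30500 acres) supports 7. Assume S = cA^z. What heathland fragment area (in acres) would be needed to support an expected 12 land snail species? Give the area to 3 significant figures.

z = ln(7/3) / ln(30500/711) = 0.8473 / 3.7588 = 0.2254
c = 3 / 711^0.2254 = 3 / 4.394 = 0.6828
A = (12/0.6828)^(1/0.2254) ⇒ ln A = ln(17.58)/0.2254 = 12.7166
A = e^12.7166 ≈ 333232 acres

333000 acres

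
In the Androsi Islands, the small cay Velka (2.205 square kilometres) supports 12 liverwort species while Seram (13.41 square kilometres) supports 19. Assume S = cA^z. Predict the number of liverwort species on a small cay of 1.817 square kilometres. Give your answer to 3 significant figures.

z = ln(19/12) / ln(13.41/2.205) = 0.4595 / 1.8053 = 0.2546
c = 12 / 2.205^0.2546 = 12 / 1.223 = 9.812
S₃ = 9.812 × 1.817^0.2546 = 9.812 × 1.164 ≈ 11.42

11.4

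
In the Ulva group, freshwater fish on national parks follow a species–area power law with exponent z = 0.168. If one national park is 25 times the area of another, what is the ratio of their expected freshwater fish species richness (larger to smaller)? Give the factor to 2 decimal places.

1.72

S₂/S₁ = (A₂/A₁)^z = 25^0.168
ln(S₂/S₁) = 0.168 × ln 25 = 0.168 × 3.2189 = 0.5408
S₂/S₁ = e^0.5408 ≈ 1.717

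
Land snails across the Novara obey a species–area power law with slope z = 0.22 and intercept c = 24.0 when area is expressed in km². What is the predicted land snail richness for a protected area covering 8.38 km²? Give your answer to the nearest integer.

S = 24 × 8.38^0.22
ln S = ln 24 + 0.22 × ln 8.38 = 3.1781 + 0.22 × 2.1258 = 3.6457
S = e^3.6457 ≈ 38.31

38 species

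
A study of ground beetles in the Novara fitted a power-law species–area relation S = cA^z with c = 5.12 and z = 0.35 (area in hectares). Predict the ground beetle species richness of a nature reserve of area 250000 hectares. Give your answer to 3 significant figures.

397

S = 5.12 × 250000^0.35
ln S = ln 5.12 + 0.35 × ln 250000 = 1.6332 + 0.35 × 12.4292 = 5.9834
S = e^5.9834 ≈ 396.8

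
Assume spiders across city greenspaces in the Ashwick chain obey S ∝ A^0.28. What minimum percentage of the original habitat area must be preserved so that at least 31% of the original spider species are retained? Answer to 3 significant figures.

Need (A_new/A_old)^0.28 = 0.31, so A_new/A_old = 0.31^(1/0.28) = 0.31^3.571
ln(A_new/A_old) = ln 0.31 / 0.28 = -1.1712 / 0.28 = -4.1828
A_new/A_old = e^-4.1828 ≈ 0.01526

1.53%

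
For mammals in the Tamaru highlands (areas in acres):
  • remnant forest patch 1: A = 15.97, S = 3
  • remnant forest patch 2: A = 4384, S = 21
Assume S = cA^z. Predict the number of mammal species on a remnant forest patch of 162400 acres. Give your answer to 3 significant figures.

73.4

z = ln(21/3) / ln(4384/15.97) = 1.9459 / 5.6150 = 0.3466
c = 3 / 15.97^0.3466 = 3 / 2.612 = 1.148
S₃ = 1.148 × 162400^0.3466 = 1.148 × 63.94 ≈ 73.43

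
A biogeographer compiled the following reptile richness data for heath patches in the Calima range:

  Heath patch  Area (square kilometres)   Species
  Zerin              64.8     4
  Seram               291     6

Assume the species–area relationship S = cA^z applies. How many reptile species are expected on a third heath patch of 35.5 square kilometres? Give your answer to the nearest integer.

3

z = ln(6/4) / ln(291/64.8) = 0.4055 / 1.5020 = 0.2699
c = 4 / 64.8^0.2699 = 4 / 3.083 = 1.297
S₃ = 1.297 × 35.5^0.2699 = 1.297 × 2.621 ≈ 3.4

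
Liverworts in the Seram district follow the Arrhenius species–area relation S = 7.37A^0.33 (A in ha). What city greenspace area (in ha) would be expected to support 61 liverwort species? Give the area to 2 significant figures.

600 ha

61 = 7.37 × A^0.33  ⇒  A^0.33 = 61/7.37 = 8.277
ln A = ln(8.277) / 0.33 = 2.1135 / 0.33 = 6.4044
A = e^6.4044 ≈ 604.5 ha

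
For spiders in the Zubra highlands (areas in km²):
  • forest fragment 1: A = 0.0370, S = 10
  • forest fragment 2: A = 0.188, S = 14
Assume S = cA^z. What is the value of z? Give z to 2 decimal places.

0.21

Taking logs: ln S = ln c + z ln A, so z = (ln S₂ − ln S₁)/(ln A₂ − ln A₁).
z = ln(14/10) / ln(0.188/0.037) = ln(1.4) / ln(5.081) = 0.3365 / 1.6255 = 0.2070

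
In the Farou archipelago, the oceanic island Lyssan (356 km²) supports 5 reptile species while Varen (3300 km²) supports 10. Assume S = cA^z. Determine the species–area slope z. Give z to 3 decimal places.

0.311

Taking logs: ln S = ln c + z ln A, so z = (ln S₂ − ln S₁)/(ln A₂ − ln A₁).
z = ln(10/5) / ln(3300/356) = ln(2) / ln(9.27) = 0.6931 / 2.2267 = 0.3113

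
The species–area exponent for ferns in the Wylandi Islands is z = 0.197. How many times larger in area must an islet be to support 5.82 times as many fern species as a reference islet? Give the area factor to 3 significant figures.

(A₂/A₁)^0.197 = 5.82, so A₂/A₁ = 5.82^(1/0.197) = 5.82^5.076
ln(A₂/A₁) = ln 5.82 / 0.197 = 1.7613 / 0.197 = 8.9406
A₂/A₁ = e^8.9406 ≈ 7636

7640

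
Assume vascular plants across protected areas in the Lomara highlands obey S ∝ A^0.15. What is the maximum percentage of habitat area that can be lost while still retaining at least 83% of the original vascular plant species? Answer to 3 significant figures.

71.1%

Need (A_new/A_old)^0.15 = 0.83, so A_new/A_old = 0.83^(1/0.15) = 0.83^6.667
ln(A_new/A_old) = ln 0.83 / 0.15 = -0.1863 / 0.15 = -1.2422
A_new/A_old = e^-1.2422 ≈ 0.2887
Fraction that can be lost = 1 − 0.2887 = 0.7113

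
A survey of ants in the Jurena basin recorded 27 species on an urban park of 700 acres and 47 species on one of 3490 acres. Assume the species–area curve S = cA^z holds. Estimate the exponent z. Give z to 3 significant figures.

0.345

Taking logs: ln S = ln c + z ln A, so z = (ln S₂ − ln S₁)/(ln A₂ − ln A₁).
z = ln(47/27) / ln(3490/700) = ln(1.741) / ln(4.986) = 0.5543 / 1.6066 = 0.3450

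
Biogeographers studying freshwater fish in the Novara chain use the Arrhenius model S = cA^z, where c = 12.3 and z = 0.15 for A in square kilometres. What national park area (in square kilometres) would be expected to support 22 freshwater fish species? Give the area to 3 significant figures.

22 = 12.3 × A^0.15  ⇒  A^0.15 = 22/12.3 = 1.789
ln A = ln(1.789) / 0.15 = 0.5814 / 0.15 = 3.8763
A = e^3.8763 ≈ 48.24 square kilometres

48.2 square kilometres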